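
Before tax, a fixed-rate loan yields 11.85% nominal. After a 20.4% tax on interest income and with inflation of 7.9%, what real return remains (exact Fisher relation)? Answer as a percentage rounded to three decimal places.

After-tax nominal return = 11.85% × (1 − 0.204) = 9.4326%.
1 + r = 1.094326 / 1.07900 = 1.014204
After-tax real rate = 1.014204 − 1 → 1.420%.

1.420%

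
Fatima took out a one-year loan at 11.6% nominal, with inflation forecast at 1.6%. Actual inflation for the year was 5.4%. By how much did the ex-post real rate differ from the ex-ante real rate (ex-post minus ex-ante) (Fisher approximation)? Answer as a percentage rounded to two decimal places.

-3.80%

Ex-ante: 11.6% − 1.6% = 10.000%
Ex-post: 11.6% − 5.4% = 6.200%
Difference (ex-post − ex-ante) = -3.8000% → -3.80%.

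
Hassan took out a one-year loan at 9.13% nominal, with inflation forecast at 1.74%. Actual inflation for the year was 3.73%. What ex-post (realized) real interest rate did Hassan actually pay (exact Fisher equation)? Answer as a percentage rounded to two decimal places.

Ex-post: (1 + 0.0913)/(1 + 0.0373) − 1 = 5.2058%
So the realized real rate is 5.21%.

5.21%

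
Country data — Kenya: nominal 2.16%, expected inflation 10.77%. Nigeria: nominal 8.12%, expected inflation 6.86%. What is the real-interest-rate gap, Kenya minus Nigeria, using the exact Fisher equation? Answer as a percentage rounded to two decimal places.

Kenya: (1 + 0.0216)/(1 + 0.1077) − 1 = -7.7729%
Nigeria: (1 + 0.0812)/(1 + 0.0686) − 1 = 1.1791%
Differential = -7.7729% − 1.1791% = -8.9520% → -8.95%.

-8.95%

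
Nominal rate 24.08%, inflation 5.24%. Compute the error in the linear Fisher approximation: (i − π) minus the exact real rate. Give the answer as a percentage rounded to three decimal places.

0.938%

Approximate: r ≈ 24.080% − 5.240% = 18.8400%
Exact: (1 + 0.2408)/(1 + 0.0524) − 1 = 17.9019%
Error = 18.8400% − 17.9019% = 0.9381% → 0.938%.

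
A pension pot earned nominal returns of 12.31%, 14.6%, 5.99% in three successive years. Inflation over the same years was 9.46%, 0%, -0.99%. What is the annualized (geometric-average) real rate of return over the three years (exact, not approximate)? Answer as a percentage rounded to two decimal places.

7.97%

Compound the nominal returns: 1.1231 × 1.1460 × 1.0599 = 1.36416825.
Compound inflation: 1.0946 × 1.0000 × 0.9901 = 1.08376346.
Deflate: 1.36416825 / 1.08376346 = 1.25873246.
Annualized real rate = 1.25873246^(1/3) − 1 = 7.9720% → 7.97%.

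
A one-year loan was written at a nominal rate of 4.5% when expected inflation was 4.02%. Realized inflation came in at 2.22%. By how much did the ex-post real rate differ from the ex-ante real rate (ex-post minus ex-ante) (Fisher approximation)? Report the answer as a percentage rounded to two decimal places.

Ex-ante: 4.5% − 4.02% = 0.480%
Ex-post: 4.5% − 2.22% = 2.280%
Difference (ex-post − ex-ante) = 1.8000% → 1.80%.

1.80%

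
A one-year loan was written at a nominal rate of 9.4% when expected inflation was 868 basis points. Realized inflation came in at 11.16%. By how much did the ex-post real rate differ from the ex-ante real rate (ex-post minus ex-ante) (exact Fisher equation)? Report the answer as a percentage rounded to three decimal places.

-2.246%

Ex-ante: (1 + 0.0940)/(1 + 0.0868) − 1 = 0.6625%
Ex-post: (1 + 0.0940)/(1 + 0.1116) − 1 = -1.5833%
Difference (ex-post − ex-ante) = -2.2458% → -2.246%.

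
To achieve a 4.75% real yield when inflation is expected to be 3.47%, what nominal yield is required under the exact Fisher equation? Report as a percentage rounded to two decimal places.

8.38%

(1 + i) = (1 + r)(1 + π) = 1.04750 × 1.03470 = 1.08384825
i = 1.08384825 − 1, so the required nominal rate is 8.38%.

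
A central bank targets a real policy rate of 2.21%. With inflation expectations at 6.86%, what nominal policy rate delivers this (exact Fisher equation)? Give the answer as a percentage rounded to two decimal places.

(1 + i) = (1 + r)(1 + π) = 1.02210 × 1.06860 = 1.09221606
i = 1.09221606 − 1, so the required nominal rate is 9.22%.

9.22%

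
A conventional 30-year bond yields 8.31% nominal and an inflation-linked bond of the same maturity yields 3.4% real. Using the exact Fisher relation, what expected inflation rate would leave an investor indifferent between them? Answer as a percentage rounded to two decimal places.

(1 + π) = (1 + i)/(1 + r) = 1.08310 / 1.03400 = 1.047485
Break-even inflation = 1.047485 − 1 → 4.75%.

4.75%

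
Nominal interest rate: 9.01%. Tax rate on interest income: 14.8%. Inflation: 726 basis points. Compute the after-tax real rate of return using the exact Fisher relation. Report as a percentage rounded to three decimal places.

0.388%

After-tax nominal return = 9.01% × (1 − 0.148) = 7.67652%.
1 + r = 1.0767652 / 1.07260 = 1.003883
After-tax real rate = 1.003883 − 1 → 0.388%.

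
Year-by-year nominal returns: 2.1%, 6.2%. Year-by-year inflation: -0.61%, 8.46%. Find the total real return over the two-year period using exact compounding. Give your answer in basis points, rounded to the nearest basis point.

Compound the nominal returns: 1.0210 × 1.0620 = 1.084302.
Compound inflation: 0.9939 × 1.0846 = 1.077984.
Deflate: 1.084302 / 1.077984 = 1.005861.
Total real return = 1.005861 − 1 → 59 basis points.

59 basis points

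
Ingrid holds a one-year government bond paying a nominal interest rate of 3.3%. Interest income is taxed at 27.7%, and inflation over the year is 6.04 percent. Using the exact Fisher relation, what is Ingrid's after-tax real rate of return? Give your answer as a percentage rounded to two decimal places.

-3.45%

After-tax nominal return = 3.3% × (1 − 0.277) = 2.3859%.
1 + r = 1.023859 / 1.06040 = 0.965540
After-tax real rate = 0.965540 − 1 → -3.45%.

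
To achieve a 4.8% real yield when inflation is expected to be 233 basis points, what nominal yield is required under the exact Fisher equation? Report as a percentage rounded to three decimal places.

(1 + i) = (1 + r)(1 + π) = 1.04800 × 1.02330 = 1.0724184
i = 1.0724184 − 1, so the required nominal rate is 7.242%.

7.242%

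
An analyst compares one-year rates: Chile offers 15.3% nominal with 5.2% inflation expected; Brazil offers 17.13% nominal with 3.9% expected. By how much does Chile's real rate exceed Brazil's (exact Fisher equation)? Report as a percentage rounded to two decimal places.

Chile: (1 + 0.1530)/(1 + 0.0520) − 1 = 9.6008%
Brazil: (1 + 0.1713)/(1 + 0.0390) − 1 = 12.7334%
Differential = 9.6008% − 12.7334% = -3.1326% → -3.13%.

-3.13%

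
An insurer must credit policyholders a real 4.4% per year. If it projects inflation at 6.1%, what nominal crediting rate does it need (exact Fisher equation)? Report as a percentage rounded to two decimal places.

(1 + i) = (1 + r)(1 + π) = 1.04400 × 1.06100 = 1.107684
i = 1.107684 − 1, so the required nominal rate is 10.77%.

10.77%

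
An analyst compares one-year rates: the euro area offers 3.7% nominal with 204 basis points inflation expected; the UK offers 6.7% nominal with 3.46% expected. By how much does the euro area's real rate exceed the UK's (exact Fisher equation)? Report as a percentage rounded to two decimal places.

-1.50%

The euro area: (1 + 0.0370)/(1 + 0.0204) − 1 = 1.6268%
The UK: (1 + 0.0670)/(1 + 0.0346) − 1 = 3.1316%
Differential = 1.6268% − 3.1316% = -1.5048% → -1.50%.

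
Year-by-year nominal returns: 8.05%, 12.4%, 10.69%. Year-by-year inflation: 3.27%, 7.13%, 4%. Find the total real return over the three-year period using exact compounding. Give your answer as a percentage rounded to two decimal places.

Compound the nominal returns: 1.0805 × 1.1240 × 1.1069 = 1.344310.
Compound inflation: 1.0327 × 1.0713 × 1.0400 = 1.150585.
Deflate: 1.344310 / 1.150585 = 1.168371.
Total real return = 1.168371 − 1 → 16.84%.

16.84%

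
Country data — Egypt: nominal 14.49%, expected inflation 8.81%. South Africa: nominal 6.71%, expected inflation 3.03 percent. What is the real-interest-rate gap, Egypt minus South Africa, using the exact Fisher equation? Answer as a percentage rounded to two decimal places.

1.65%

Egypt: (1 + 0.1449)/(1 + 0.0881) − 1 = 5.2201%
South Africa: (1 + 0.0671)/(1 + 0.0303) − 1 = 3.5718%
Differential = 5.2201% − 3.5718% = 1.6483% → 1.65%.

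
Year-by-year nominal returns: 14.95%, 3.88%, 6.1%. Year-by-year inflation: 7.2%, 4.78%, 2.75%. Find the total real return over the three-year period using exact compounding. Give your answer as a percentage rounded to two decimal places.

Nominal growth factor = 1.1495 × 1.0388 × 1.0610 = 1.266941
Price-level growth factor = 1.0720 × 1.0478 × 1.0275 = 1.154131
Real growth factor = 1.266941 / 1.154131 = 1.097745
Total real return = 1.097745 − 1 → 9.77%.

9.77%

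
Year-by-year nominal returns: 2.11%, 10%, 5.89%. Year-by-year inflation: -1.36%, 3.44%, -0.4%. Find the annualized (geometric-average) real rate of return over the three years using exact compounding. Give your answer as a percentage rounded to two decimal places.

5.38%

Compound the nominal returns: 1.0211 × 1.1000 × 1.0589 = 1.18936707.
Compound inflation: 0.9864 × 1.0344 × 0.9960 = 1.01625083.
Deflate: 1.18936707 / 1.01625083 = 1.17034794.
Annualized real rate = 1.17034794^(1/3) − 1 = 5.3833% → 5.38%.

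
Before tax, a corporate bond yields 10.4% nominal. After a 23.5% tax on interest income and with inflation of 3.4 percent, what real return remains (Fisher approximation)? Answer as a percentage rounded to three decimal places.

After-tax nominal return = 10.4% × (1 − 0.235) = 7.9560%.
r ≈ 7.9560% − 3.4% → 4.556%.

4.556%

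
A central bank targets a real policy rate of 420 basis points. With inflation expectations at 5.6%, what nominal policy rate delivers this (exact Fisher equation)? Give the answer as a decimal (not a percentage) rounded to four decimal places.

(1 + i) = (1 + r)(1 + π) = 1.04200 × 1.05600 = 1.100352
i = 1.100352 − 1, so the required nominal rate is 0.1004.

0.1004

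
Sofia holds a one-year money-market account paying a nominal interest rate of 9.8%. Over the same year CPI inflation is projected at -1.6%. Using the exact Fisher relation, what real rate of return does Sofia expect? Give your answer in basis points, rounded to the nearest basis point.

1 + r = 1.09800 / 0.98400 = 1.115854
r = 1.115854 − 1 = 11.5854%, i.e. 1159 basis points.

1159 basis points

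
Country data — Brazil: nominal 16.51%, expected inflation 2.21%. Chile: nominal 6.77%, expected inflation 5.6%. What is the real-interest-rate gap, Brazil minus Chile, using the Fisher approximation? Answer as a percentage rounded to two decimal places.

13.13%

Brazil: 16.51% − 2.21% = 14.300%
Chile: 6.77% − 5.6% = 1.170%
Differential = 13.130% → 13.13%.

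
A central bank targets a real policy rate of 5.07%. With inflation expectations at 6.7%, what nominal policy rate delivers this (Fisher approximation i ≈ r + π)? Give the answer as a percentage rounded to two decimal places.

i ≈ r + π = 5.07% + 6.7% = 11.77%.

11.77%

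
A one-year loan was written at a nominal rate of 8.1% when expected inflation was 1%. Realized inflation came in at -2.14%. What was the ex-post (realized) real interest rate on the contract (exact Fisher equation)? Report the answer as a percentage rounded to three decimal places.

10.464%

Ex-post: (1 + 0.0810)/(1 − 0.0214) − 1 = 10.4639%
So the realized real rate is 10.464%.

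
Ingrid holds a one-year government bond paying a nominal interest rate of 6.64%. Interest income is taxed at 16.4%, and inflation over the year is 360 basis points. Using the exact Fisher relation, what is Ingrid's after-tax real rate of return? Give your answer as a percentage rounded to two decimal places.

1.88%

After-tax nominal return = 6.64% × (1 − 0.164) = 5.55104%.
1 + r = 1.0555104 / 1.03600 = 1.018832
After-tax real rate = 1.018832 − 1 → 1.88%.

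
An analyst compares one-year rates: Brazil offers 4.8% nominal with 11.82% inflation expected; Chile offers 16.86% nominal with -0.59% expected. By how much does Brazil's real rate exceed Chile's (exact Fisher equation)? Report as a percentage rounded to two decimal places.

Brazil: (1 + 0.0480)/(1 + 0.1182) − 1 = -6.2779%
Chile: (1 + 0.1686)/(1 − 0.0059) − 1 = 17.5536%
Differential = -6.2779% − 17.5536% = -23.8315% → -23.83%.

-23.83%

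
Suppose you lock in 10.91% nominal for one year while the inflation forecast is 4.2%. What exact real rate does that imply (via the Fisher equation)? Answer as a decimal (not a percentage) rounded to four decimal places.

0.0644

By the Fisher equation, 1 + r = (1 + i)/(1 + π).
1 + r = 1.10910 / 1.04200 = 1.064395
r = 1.064395 − 1 = 6.4395%, i.e. 0.0644.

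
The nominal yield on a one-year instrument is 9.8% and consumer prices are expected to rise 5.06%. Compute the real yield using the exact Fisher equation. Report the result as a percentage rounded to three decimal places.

4.512%

By the Fisher relation, 1 + r = (1 + i)/(1 + π).
1 + r = 1.09800 / 1.05060 = 1.045117
r = 1.045117 − 1 = 4.5117%, i.e. 4.512%.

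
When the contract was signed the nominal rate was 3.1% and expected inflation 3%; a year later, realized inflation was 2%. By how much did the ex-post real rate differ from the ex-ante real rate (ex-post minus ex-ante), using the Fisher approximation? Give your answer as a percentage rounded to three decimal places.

Ex-ante: 3.1% − 3% = 0.100%
Ex-post: 3.1% − 2% = 1.100%
Difference (ex-post − ex-ante) = 1.0000% → 1.000%.

1.000%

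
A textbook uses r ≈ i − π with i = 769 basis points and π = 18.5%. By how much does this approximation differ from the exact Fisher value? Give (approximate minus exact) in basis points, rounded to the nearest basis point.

Approximate: r ≈ 7.690% − 18.500% = -10.8100%
Exact: (1 + 0.0769)/(1 + 0.1850) − 1 = -9.1224%
Error = -10.8100% − (-9.1224%) = -1.6876% → -169 basis points.

-169 basis points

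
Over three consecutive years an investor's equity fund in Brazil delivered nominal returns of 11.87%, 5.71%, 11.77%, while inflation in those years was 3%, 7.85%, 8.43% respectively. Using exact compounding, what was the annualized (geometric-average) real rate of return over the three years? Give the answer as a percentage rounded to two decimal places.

Compound the nominal returns: 1.1187 × 1.0571 × 1.1177 = 1.32176717.
Compound inflation: 1.0300 × 1.0785 × 1.0843 = 1.20450008.
Deflate: 1.32176717 / 1.20450008 = 1.09735748.
Annualized real rate = 1.09735748^(1/3) − 1 = 3.1453% → 3.15%.

3.15%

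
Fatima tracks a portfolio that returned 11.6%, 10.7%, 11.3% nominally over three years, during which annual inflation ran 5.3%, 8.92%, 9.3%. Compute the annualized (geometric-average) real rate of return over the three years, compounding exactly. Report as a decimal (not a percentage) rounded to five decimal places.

Nominal growth factor = 1.1160 × 1.1070 × 1.1130 = 1.37501356
Price-level growth factor = 1.0530 × 1.0892 × 1.0930 = 1.25359187
Real growth factor = 1.37501356 / 1.25359187 = 1.09685903
Annualized real rate = 1.09685903^(1/3) − 1 = 3.1297% → 0.03130.

0.03130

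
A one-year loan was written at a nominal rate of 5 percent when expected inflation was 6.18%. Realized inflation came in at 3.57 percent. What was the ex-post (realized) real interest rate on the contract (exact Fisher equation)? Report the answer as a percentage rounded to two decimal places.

Ex-post: (1 + 0.0500)/(1 + 0.0357) − 1 = 1.3807%
So the realized real rate is 1.38%.

1.38%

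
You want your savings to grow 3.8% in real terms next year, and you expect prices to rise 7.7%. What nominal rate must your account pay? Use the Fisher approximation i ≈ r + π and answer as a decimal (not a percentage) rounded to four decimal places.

0.1150

i ≈ r + π = 3.8% + 7.7% = 0.1150.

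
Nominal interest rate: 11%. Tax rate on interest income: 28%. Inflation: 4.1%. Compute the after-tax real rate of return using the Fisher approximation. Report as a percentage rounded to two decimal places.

3.82%

After-tax nominal return = 11% × (1 − 0.28) = 7.9200%.
r ≈ 7.9200% − 4.1% → 3.82%.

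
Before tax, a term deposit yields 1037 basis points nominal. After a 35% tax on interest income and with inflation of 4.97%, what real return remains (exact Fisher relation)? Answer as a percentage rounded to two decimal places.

After-tax nominal return = 10.37% × (1 − 0.35) = 6.7405%.
1 + r = 1.067405 / 1.04970 = 1.016867
After-tax real rate = 1.016867 − 1 → 1.69%.

1.69%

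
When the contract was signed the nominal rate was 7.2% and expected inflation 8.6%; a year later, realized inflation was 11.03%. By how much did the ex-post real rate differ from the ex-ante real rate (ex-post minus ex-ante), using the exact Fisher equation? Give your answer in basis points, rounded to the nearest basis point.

-216 basis points

Ex-ante: (1 + 0.0720)/(1 + 0.0860) − 1 = -1.2891%
Ex-post: (1 + 0.0720)/(1 + 0.1103) − 1 = -3.4495%
Difference (ex-post − ex-ante) = -2.1604% → -216 basis points.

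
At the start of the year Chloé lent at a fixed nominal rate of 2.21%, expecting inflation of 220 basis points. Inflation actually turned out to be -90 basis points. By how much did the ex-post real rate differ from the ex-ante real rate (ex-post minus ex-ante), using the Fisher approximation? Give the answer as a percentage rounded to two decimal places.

Ex-ante: 2.21% − 2.2% = 0.010%
Ex-post: 2.21% − (-0.9%) = 3.110%
Difference (ex-post − ex-ante) = 3.1000% → 3.10%.

3.10%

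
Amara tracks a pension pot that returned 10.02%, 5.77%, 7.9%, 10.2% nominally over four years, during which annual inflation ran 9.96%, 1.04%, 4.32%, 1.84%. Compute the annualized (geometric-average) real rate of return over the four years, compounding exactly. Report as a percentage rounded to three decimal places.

Compound the nominal returns: 1.1002 × 1.0577 × 1.0790 × 1.1020 = 1.38368484.
Compound inflation: 1.0996 × 1.0104 × 1.0432 × 1.0184 = 1.18035879.
Deflate: 1.38368484 / 1.18035879 = 1.17225784.
Annualized real rate = 1.17225784^(1/4) − 1 = 4.0533% → 4.053%.

4.053%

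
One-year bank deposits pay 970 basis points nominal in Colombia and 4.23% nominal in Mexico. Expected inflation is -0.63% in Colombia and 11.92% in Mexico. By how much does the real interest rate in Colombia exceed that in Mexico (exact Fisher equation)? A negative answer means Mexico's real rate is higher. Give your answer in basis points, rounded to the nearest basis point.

1727 basis points

Colombia: (1 + 0.0970)/(1 − 0.0063) − 1 = 10.3955%
Mexico: (1 + 0.0423)/(1 + 0.1192) − 1 = -6.8710%
Differential = 10.3955% − (-6.8710%) = 17.2665% → 1727 basis points.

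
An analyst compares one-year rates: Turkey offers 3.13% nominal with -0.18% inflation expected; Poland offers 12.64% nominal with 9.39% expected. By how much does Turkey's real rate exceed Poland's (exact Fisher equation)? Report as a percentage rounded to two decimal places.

0.34%

Turkey: (1 + 0.0313)/(1 − 0.0018) − 1 = 3.3160%
Poland: (1 + 0.1264)/(1 + 0.0939) − 1 = 2.9710%
Differential = 3.3160% − 2.9710% = 0.3449% → 0.34%.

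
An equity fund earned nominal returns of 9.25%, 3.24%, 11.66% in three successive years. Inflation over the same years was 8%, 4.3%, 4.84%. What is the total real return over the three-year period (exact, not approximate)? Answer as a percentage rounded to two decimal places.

Nominal growth factor = 1.0925 × 1.0324 × 1.1166 = 1.259410
Price-level growth factor = 1.0800 × 1.0430 × 1.0484 = 1.180960
Real growth factor = 1.259410 / 1.180960 = 1.066429
Total real return = 1.066429 − 1 → 6.64%.

6.64%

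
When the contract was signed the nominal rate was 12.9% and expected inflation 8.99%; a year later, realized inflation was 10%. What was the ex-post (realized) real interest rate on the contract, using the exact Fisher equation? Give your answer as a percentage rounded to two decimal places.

2.64%

Ex-post: (1 + 0.1290)/(1 + 0.1000) − 1 = 2.6364%
So the realized real rate is 2.64%.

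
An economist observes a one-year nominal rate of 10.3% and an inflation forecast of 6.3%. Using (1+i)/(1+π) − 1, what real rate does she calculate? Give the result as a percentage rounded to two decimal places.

By the Fisher identity, 1 + r = (1 + i)/(1 + π).
1 + r = 1.10300 / 1.06300 = 1.037629
r = 1.037629 − 1 = 3.7629%, i.e. 3.76%.

3.76%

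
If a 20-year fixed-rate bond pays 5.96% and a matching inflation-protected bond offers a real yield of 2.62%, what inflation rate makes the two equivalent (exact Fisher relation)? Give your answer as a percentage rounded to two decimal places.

(1 + π) = (1 + i)/(1 + r) = 1.05960 / 1.02620 = 1.032547
Break-even inflation = 1.032547 − 1 → 3.25%.

3.25%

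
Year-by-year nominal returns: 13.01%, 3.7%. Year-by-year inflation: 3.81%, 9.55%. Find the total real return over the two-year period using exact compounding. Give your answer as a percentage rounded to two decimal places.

3.05%

Nominal growth factor = 1.1301 × 1.0370 = 1.171914
Price-level growth factor = 1.0381 × 1.0955 = 1.137239
Real growth factor = 1.171914 / 1.137239 = 1.030491
Total real return = 1.030491 − 1 → 3.05%.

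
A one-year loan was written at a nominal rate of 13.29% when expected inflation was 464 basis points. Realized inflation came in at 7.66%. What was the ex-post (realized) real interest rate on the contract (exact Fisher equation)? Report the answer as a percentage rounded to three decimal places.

Ex-post: (1 + 0.1329)/(1 + 0.0766) − 1 = 5.2294%
So the realized real rate is 5.229%.

5.229%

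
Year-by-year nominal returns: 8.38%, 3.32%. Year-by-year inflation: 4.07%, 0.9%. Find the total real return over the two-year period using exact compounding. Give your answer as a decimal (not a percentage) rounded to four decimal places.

0.0664

Nominal growth factor = 1.0838 × 1.0332 = 1.119782
Price-level growth factor = 1.0407 × 1.0090 = 1.050066
Real growth factor = 1.119782 / 1.050066 = 1.066392
Total real return = 1.066392 − 1 → 0.0664.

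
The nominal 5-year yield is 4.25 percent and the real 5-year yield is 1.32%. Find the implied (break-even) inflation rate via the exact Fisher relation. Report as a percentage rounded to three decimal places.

2.892%

(1 + π) = (1 + i)/(1 + r) = 1.04250 / 1.01320 = 1.028918
Break-even inflation = 1.028918 − 1 → 2.892%.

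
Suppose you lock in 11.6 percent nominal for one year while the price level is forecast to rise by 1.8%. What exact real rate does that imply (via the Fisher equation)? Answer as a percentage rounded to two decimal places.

9.63%

By the Fisher equation, 1 + r = (1 + i)/(1 + π).
1 + r = 1.11600 / 1.01800 = 1.096267
r = 1.096267 − 1 = 9.6267%, i.e. 9.63%.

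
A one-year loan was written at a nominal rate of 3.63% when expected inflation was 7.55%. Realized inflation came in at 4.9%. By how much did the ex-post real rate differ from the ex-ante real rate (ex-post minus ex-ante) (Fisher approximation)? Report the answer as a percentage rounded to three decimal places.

Ex-ante: 3.63% − 7.55% = -3.920%
Ex-post: 3.63% − 4.9% = -1.270%
Difference (ex-post − ex-ante) = 2.6500% → 2.650%.

2.650%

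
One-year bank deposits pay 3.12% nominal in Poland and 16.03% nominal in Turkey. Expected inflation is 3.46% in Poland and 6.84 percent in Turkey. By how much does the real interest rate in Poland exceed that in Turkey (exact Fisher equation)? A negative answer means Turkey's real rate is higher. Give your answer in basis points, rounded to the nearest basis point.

-893 basis points

Poland: (1 + 0.0312)/(1 + 0.0346) − 1 = -0.3286%
Turkey: (1 + 0.1603)/(1 + 0.0684) − 1 = 8.6016%
Differential = -0.3286% − 8.6016% = -8.9303% → -893 basis points.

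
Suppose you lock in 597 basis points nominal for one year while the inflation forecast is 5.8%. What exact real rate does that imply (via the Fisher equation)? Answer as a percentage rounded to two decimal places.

0.16%

By the Fisher equation, 1 + r = (1 + i)/(1 + π).
1 + r = 1.05970 / 1.05800 = 1.001607
r = 1.001607 − 1 = 0.1607%, i.e. 0.16%.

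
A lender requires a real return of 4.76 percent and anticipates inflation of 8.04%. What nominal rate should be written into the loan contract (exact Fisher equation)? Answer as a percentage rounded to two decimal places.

13.18%

(1 + i) = (1 + r)(1 + π) = 1.04760 × 1.08040 = 1.13182704
i = 1.13182704 − 1, so the required nominal rate is 13.18%.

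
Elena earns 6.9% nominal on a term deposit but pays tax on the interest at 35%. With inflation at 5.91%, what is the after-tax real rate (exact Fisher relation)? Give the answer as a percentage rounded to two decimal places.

-1.35%

After-tax nominal return = 6.9% × (1 − 0.35) = 4.4850%.
1 + r = 1.04485 / 1.05910 = 0.986545
After-tax real rate = 0.986545 − 1 → -1.35%.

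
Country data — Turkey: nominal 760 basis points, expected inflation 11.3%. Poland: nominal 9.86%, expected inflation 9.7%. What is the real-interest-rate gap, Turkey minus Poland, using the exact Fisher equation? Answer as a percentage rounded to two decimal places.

Turkey: (1 + 0.0760)/(1 + 0.1130) − 1 = -3.3243%
Poland: (1 + 0.0986)/(1 + 0.0970) − 1 = 0.1459%
Differential = -3.3243% − 0.1459% = -3.4702% → -3.47%.

-3.47%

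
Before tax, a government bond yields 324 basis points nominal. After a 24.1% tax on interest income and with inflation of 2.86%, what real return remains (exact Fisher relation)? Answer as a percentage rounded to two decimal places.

-0.39%

After-tax nominal return = 3.24% × (1 − 0.241) = 2.45916%.
1 + r = 1.0245916 / 1.02860 = 0.996103
After-tax real rate = 0.996103 − 1 → -0.39%.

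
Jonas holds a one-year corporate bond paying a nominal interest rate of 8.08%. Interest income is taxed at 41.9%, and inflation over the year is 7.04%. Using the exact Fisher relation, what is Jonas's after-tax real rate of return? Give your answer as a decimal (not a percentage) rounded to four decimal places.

After-tax nominal return = 8.08% × (1 − 0.419) = 4.69448%.
1 + r = 1.0469448 / 1.07040 = 0.978087
After-tax real rate = 0.978087 − 1 → -0.0219.

-0.0219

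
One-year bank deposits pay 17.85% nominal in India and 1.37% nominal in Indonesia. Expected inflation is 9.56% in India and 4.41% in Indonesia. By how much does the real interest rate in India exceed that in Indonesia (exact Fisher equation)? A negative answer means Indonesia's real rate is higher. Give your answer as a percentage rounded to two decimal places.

India: (1 + 0.1785)/(1 + 0.0956) − 1 = 7.5666%
Indonesia: (1 + 0.0137)/(1 + 0.0441) − 1 = -2.9116%
Differential = 7.5666% − (-2.9116%) = 10.4782% → 10.48%.

10.48%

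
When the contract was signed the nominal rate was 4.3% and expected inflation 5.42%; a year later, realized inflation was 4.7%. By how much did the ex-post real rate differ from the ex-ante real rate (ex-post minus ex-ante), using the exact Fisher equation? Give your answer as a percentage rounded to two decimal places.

0.68%

Ex-ante: (1 + 0.0430)/(1 + 0.0542) − 1 = -1.0624%
Ex-post: (1 + 0.0430)/(1 + 0.0470) − 1 = -0.3820%
Difference (ex-post − ex-ante) = 0.6804% → 0.68%.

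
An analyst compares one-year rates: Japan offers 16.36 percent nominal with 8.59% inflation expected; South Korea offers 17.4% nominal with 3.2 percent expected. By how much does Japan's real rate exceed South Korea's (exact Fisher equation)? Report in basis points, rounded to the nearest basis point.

Japan: (1 + 0.1636)/(1 + 0.0859) − 1 = 7.1554%
South Korea: (1 + 0.1740)/(1 + 0.0320) − 1 = 13.7597%
Differential = 7.1554% − 13.7597% = -6.6043% → -660 basis points.

-660 basis points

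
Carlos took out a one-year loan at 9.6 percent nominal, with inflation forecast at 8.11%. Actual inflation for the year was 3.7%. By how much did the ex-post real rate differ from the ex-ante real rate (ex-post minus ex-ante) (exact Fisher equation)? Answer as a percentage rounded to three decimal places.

4.311%

Ex-ante: (1 + 0.0960)/(1 + 0.0811) − 1 = 1.3782%
Ex-post: (1 + 0.0960)/(1 + 0.0370) − 1 = 5.6895%
Difference (ex-post − ex-ante) = 4.3113% → 4.311%.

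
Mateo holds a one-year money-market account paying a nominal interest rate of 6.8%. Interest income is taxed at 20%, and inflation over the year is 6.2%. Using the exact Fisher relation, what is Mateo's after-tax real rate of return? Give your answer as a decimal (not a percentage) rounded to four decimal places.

After-tax nominal return = 6.8% × (1 − 0.2) = 5.4400%.
1 + r = 1.05440 / 1.06200 = 0.992844
After-tax real rate = 0.992844 − 1 → -0.0072.

-0.0072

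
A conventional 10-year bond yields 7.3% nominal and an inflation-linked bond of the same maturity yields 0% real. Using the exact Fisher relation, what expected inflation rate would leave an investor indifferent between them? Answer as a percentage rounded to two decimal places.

7.30%

(1 + π) = (1 + i)/(1 + r) = 1.07300 / 1.00000 = 1.073000
Break-even inflation = 1.073000 − 1 → 7.30%.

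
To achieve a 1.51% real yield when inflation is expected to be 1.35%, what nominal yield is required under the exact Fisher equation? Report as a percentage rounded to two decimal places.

(1 + i) = (1 + r)(1 + π) = 1.01510 × 1.01350 = 1.02880385
i = 1.02880385 − 1, so the required nominal rate is 2.88%.

2.88%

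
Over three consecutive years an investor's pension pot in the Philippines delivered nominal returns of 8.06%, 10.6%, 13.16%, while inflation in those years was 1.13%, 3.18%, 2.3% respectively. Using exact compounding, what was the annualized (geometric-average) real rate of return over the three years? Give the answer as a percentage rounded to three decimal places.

8.207%

Nominal growth factor = 1.0806 × 1.1060 × 1.1316 = 1.35242450
Price-level growth factor = 1.0113 × 1.0318 × 1.0230 = 1.06745890
Real growth factor = 1.35242450 / 1.06745890 = 1.26695697
Annualized real rate = 1.26695697^(1/3) − 1 = 8.2067% → 8.207%.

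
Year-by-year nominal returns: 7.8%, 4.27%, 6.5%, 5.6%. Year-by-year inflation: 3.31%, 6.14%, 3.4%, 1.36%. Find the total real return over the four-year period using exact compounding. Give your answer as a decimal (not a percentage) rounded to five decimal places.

Nominal growth factor = 1.0780 × 1.0427 × 1.0650 × 1.0560 = 1.264130
Price-level growth factor = 1.0331 × 1.0614 × 1.0340 × 1.0136 = 1.149234
Real growth factor = 1.264130 / 1.149234 = 1.099976
Total real return = 1.099976 − 1 → 0.09998.

0.09998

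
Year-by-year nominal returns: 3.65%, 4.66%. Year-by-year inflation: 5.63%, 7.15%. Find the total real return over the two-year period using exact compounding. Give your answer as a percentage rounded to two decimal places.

Nominal growth factor = 1.0365 × 1.0466 = 1.084801
Price-level growth factor = 1.0563 × 1.0715 = 1.131825
Real growth factor = 1.084801 / 1.131825 = 0.958452
Total real return = 0.958452 − 1 → -4.15%.

-4.15%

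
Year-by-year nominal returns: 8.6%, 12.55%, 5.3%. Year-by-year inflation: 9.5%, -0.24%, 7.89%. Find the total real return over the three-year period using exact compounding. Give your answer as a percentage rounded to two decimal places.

9.21%

Compound the nominal returns: 1.0860 × 1.1255 × 1.0530 = 1.287075.
Compound inflation: 1.0950 × 0.9976 × 1.0789 = 1.178560.
Deflate: 1.287075 / 1.178560 = 1.092074.
Total real return = 1.092074 − 1 → 9.21%.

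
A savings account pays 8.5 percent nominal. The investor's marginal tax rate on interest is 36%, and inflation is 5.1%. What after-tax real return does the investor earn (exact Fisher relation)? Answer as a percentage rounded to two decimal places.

0.32%

After-tax nominal return = 8.5% × (1 − 0.36) = 5.4400%.
1 + r = 1.05440 / 1.05100 = 1.003235
After-tax real rate = 1.003235 − 1 → 0.32%.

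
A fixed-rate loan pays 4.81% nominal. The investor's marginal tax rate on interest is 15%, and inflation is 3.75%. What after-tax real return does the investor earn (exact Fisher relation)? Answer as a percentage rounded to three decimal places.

0.326%

After-tax nominal return = 4.81% × (1 − 0.15) = 4.0885%.
1 + r = 1.040885 / 1.03750 = 1.003263
After-tax real rate = 1.003263 − 1 → 0.326%.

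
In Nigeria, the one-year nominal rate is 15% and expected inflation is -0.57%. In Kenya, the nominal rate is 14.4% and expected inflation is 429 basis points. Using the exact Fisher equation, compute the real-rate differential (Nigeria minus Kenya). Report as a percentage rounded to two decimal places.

Nigeria: (1 + 0.1500)/(1 − 0.0057) − 1 = 15.6593%
Kenya: (1 + 0.1440)/(1 + 0.0429) − 1 = 9.6941%
Differential = 15.6593% − 9.6941% = 5.9651% → 5.97%.

5.97%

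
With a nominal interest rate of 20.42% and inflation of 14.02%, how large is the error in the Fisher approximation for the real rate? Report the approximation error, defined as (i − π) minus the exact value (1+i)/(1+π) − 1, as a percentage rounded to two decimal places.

Approximate: r ≈ 20.420% − 14.020% = 6.4000%
Exact: (1 + 0.2042)/(1 + 0.1402) − 1 = 5.6131%
Error = 6.4000% − 5.6131% = 0.7869% → 0.79%.

0.79%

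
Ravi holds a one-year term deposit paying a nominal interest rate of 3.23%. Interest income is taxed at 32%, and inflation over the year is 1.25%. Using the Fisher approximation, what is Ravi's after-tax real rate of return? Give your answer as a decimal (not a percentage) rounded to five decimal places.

0.00946

After-tax nominal return = 3.23% × (1 − 0.32) = 2.1964%.
r ≈ 2.1964% − 1.25% → 0.00946.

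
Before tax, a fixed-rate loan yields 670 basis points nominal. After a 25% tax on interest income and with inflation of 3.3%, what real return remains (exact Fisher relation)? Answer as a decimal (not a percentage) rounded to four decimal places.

After-tax nominal return = 6.7% × (1 − 0.25) = 5.0250%.
1 + r = 1.05025 / 1.03300 = 1.016699
After-tax real rate = 1.016699 − 1 → 0.0167.

0.0167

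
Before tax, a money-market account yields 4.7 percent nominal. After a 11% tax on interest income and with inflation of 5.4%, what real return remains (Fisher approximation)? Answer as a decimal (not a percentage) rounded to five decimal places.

-0.01217

After-tax nominal return = 4.7% × (1 − 0.11) = 4.1830%.
r ≈ 4.1830% − 5.4% → -0.01217.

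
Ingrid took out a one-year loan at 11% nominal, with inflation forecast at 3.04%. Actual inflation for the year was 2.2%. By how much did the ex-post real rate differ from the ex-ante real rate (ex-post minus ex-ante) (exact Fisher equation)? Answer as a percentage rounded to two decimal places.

0.89%

Ex-ante: (1 + 0.1100)/(1 + 0.0304) − 1 = 7.7252%
Ex-post: (1 + 0.1100)/(1 + 0.0220) − 1 = 8.6106%
Difference (ex-post − ex-ante) = 0.8854% → 0.89%.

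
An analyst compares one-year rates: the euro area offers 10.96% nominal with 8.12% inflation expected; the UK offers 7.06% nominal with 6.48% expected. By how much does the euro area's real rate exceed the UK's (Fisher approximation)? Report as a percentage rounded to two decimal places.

2.26%

The euro area: 10.96% − 8.12% = 2.840%
The UK: 7.06% − 6.48% = 0.580%
Differential = 2.260% → 2.26%.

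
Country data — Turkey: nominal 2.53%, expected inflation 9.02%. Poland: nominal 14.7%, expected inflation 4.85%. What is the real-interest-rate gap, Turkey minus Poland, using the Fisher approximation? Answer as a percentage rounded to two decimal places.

-16.34%

Turkey: 2.53% − 9.02% = -6.490%
Poland: 14.7% − 4.85% = 9.850%
Differential = -16.340% → -16.34%.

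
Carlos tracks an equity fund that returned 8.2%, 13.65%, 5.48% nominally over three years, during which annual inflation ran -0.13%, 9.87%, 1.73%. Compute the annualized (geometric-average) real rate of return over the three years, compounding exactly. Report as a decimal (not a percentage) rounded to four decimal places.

0.0513

Nominal growth factor = 1.0820 × 1.1365 × 1.0548 = 1.29708018
Price-level growth factor = 0.9987 × 1.0987 × 1.0173 = 1.11625449
Real growth factor = 1.29708018 / 1.11625449 = 1.16199324
Annualized real rate = 1.16199324^(1/3) − 1 = 5.1319% → 0.0513.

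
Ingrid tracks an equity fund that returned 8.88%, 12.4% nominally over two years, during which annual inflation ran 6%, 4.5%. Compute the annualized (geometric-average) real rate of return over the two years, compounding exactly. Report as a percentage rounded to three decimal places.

5.111%

Compound the nominal returns: 1.0888 × 1.1240 = 1.223811200.
Compound inflation: 1.0600 × 1.0450 = 1.107700000.
Deflate: 1.223811200 / 1.107700000 = 1.104821883.
Annualized real rate = 1.104821883^(1/2) − 1 = 5.11051% → 5.111%.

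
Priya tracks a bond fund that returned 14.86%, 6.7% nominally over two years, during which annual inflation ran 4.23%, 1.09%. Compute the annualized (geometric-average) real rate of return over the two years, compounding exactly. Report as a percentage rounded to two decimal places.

Nominal growth factor = 1.1486 × 1.0670 = 1.22555620
Price-level growth factor = 1.0423 × 1.0109 = 1.05366107
Real growth factor = 1.22555620 / 1.05366107 = 1.16314082
Annualized real rate = 1.16314082^(1/2) − 1 = 7.8490% → 7.85%.

7.85%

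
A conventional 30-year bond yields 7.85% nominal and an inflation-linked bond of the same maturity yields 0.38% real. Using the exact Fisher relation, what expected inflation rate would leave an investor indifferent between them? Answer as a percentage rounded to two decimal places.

7.44%

(1 + π) = (1 + i)/(1 + r) = 1.07850 / 1.00380 = 1.074417
Break-even inflation = 1.074417 − 1 → 7.44%.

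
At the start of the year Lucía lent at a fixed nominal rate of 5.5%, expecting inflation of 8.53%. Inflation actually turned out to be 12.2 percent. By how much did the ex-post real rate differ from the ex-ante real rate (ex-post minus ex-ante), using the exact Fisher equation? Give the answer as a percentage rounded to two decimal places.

-3.18%

Ex-ante: (1 + 0.0550)/(1 + 0.0853) − 1 = -2.7919%
Ex-post: (1 + 0.0550)/(1 + 0.1220) − 1 = -5.9715%
Difference (ex-post − ex-ante) = -3.1796% → -3.18%.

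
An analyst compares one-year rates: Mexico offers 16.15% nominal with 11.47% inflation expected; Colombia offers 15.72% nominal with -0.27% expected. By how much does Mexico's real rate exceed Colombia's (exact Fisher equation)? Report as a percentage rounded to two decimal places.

-11.83%

Mexico: (1 + 0.1615)/(1 + 0.1147) − 1 = 4.1984%
Colombia: (1 + 0.1572)/(1 − 0.0027) − 1 = 16.0333%
Differential = 4.1984% − 16.0333% = -11.8349% → -11.83%.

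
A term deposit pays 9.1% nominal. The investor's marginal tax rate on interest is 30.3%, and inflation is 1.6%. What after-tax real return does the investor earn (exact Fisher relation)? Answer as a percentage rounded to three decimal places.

After-tax nominal return = 9.1% × (1 − 0.303) = 6.3427%.
1 + r = 1.063427 / 1.01600 = 1.046680
After-tax real rate = 1.046680 − 1 → 4.668%.

4.668%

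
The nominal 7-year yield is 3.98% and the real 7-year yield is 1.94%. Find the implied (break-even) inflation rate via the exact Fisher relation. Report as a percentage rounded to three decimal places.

2.001%

(1 + π) = (1 + i)/(1 + r) = 1.03980 / 1.01940 = 1.020012
Break-even inflation = 1.020012 − 1 → 2.001%.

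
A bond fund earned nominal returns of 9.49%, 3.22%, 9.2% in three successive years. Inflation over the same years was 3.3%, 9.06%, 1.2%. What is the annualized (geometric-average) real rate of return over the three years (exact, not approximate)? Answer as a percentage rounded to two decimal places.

Nominal growth factor = 1.0949 × 1.0322 × 1.0920 = 1.23413011
Price-level growth factor = 1.0330 × 1.0906 × 1.0120 = 1.14010888
Real growth factor = 1.23413011 / 1.14010888 = 1.08246689
Annualized real rate = 1.08246689^(1/3) − 1 = 2.6766% → 2.68%.

2.68%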